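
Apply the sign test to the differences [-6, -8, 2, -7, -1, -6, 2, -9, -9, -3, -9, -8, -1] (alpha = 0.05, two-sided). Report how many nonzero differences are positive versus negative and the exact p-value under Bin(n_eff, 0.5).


Step 1: Discard zero differences. Original n = 13; n_eff = number of nonzero differences = 13.
Nonzero differences (with sign): -6, -8, +2, -7, -1, -6, +2, -9, -9, -3, -9, -8, -1
Step 2: Count signs: positive = 2, negative = 11.
Step 3: Under H0: P(positive) = 0.5, so the number of positives S ~ Bin(13, 0.5).
Step 4: Two-sided exact p-value = sum of Bin(13,0.5) probabilities at or below the observed probability = 0.022461.
Step 5: alpha = 0.05. reject H0.

n_eff = 13, pos = 2, neg = 11, p = 0.022461, reject H0.


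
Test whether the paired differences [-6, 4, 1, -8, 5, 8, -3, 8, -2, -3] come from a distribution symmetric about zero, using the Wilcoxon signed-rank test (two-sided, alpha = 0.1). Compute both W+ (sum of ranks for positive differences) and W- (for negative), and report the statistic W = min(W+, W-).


Step 1: Drop any zero differences (none here) and take |d_i|.
|d| = [6, 4, 1, 8, 5, 8, 3, 8, 2, 3]
Step 2: Midrank |d_i| (ties get averaged ranks).
ranks: |6|->7, |4|->5, |1|->1, |8|->9, |5|->6, |8|->9, |3|->3.5, |8|->9, |2|->2, |3|->3.5
Step 3: Attach original signs; sum ranks with positive sign and with negative sign.
W+ = 5 + 1 + 6 + 9 + 9 = 30
W- = 7 + 9 + 3.5 + 2 + 3.5 = 25
(Check: W+ + W- = 55 should equal n(n+1)/2 = 55.)
Step 4: Test statistic W = min(W+, W-) = 25.
Step 5: Ties in |d|, so use the tie-corrected normal approximation.
        E[W] = n(n+1)/4 = 10*11/4 = 27.5.
        Tie groups: |d|=3 (t=2), |d|=8 (t=3); sum(t^3 - t) = 30.
        Var[W] = n(n+1)(2n+1)/24 - sum(t^3-t)/48 = 2310/24 - 30/48 = 95.625.
        z = (W - E[W]) / sqrt(Var[W]) = (25 - 27.5) / 9.7788 = -0.2557.
        Two-sided p = 2*Phi(z) = 0.798217.
Step 6: alpha = 0.1. fail to reject H0.

W+ = 30, W- = 25, W = min = 25, p = 0.798217, fail to reject H0.


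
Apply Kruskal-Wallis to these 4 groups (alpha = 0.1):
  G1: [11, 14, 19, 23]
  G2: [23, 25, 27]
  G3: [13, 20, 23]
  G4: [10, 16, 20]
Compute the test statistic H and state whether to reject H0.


Step 1: Combine all N = 13 observations and assign midranks.
sorted (value, group, rank): (10,G4,1), (11,G1,2), (13,G3,3), (14,G1,4), (16,G4,5), (19,G1,6), (20,G3,7.5), (20,G4,7.5), (23,G1,10), (23,G2,10), (23,G3,10), (25,G2,12), (27,G2,13)
Step 2: Sum ranks within each group.
R_1 = 22 (n_1 = 4)
R_2 = 35 (n_2 = 3)
R_3 = 20.5 (n_3 = 3)
R_4 = 13.5 (n_4 = 3)
Step 3: H = 12/(N(N+1)) * sum(R_i^2/n_i) - 3(N+1)
     = 12/(13*14) * (22^2/4 + 35^2/3 + 20.5^2/3 + 13.5^2/3) - 3*14
     = 0.065934 * 730.167 - 42
     = 6.142857.
Step 4: Ties present; correction factor C = 1 - 30/(13^3 - 13) = 0.986264. Corrected H = 6.142857 / 0.986264 = 6.228412.
Step 5: Under H0, H ~ chi^2(3); p-value = 0.101011.
Step 6: alpha = 0.1. fail to reject H0.

H = 6.2284, df = 3, p = 0.101011, fail to reject H0.


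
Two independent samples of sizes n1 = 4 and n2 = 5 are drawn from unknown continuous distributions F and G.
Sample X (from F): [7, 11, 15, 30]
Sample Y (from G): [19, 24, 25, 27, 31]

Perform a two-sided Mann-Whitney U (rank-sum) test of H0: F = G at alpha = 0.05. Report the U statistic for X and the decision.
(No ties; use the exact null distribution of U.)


Step 1: Combine and sort all 9 observations; assign midranks.
sorted (value, group): (7,X), (11,X), (15,X), (19,Y), (24,Y), (25,Y), (27,Y), (30,X), (31,Y)
ranks: 7->1, 11->2, 15->3, 19->4, 24->5, 25->6, 27->7, 30->8, 31->9
Step 2: Rank sum for X: R1 = 1 + 2 + 3 + 8 = 14.
Step 3: U_X = R1 - n1(n1+1)/2 = 14 - 4*5/2 = 14 - 10 = 4.
       U_Y = n1*n2 - U_X = 20 - 4 = 16.
Step 4: No ties, so the exact null distribution of U (based on enumerating the C(9,4) = 126 equally likely rank assignments) gives the two-sided p-value.
Step 5: p-value = 0.190476; compare to alpha = 0.05. fail to reject H0.

U_X = 4, p = 0.190476, fail to reject H0 at alpha = 0.05.


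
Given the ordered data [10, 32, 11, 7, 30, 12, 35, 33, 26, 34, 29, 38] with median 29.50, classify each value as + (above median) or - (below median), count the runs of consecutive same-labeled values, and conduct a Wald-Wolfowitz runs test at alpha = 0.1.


Step 1: Compute median = 29.50; label A = above, B = below.
Labels in order: BABBABAABABA  (n_A = 6, n_B = 6)
Step 2: Count runs R = 10.
Step 3: Under H0 (random ordering), E[R] = 2*n_A*n_B/(n_A+n_B) + 1 = 2*6*6/12 + 1 = 7.0000.
        Var[R] = 2*n_A*n_B*(2*n_A*n_B - n_A - n_B) / ((n_A+n_B)^2 * (n_A+n_B-1)) = 4320/1584 = 2.7273.
        SD[R] = 1.6514.
Step 4: Continuity-corrected z = (R - 0.5 - E[R]) / SD[R] = (10 - 0.5 - 7.0000) / 1.6514 = 1.5138.
Step 5: Two-sided p-value via normal approximation = 2*(1 - Phi(|z|)) = 0.130070.
Step 6: alpha = 0.1. fail to reject H0.

R = 10, z = 1.5138, p = 0.130070, fail to reject H0.


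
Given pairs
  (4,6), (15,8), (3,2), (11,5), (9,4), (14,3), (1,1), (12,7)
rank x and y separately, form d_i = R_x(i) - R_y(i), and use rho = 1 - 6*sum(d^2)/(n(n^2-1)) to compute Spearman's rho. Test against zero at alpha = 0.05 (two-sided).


Step 1: Rank x and y separately (midranks; no ties here).
rank(x): 4->3, 15->8, 3->2, 11->5, 9->4, 14->7, 1->1, 12->6
rank(y): 6->6, 8->8, 2->2, 5->5, 4->4, 3->3, 1->1, 7->7
Step 2: d_i = R_x(i) - R_y(i); compute d_i^2.
  (3-6)^2=9, (8-8)^2=0, (2-2)^2=0, (5-5)^2=0, (4-4)^2=0, (7-3)^2=16, (1-1)^2=0, (6-7)^2=1
sum(d^2) = 26.
Step 3: rho = 1 - 6*26 / (8*(8^2 - 1)) = 1 - 156/504 = 0.690476.
Step 4: Under H0, t = rho * sqrt((n-2)/(1-rho^2)) = 2.3382 ~ t(6).
Step 5: Two-sided p-value from the t-distribution with 6 df = 0.057990.
Step 6: alpha = 0.05. fail to reject H0.

rho = 0.6905, p = 0.057990, fail to reject H0 at alpha = 0.05.


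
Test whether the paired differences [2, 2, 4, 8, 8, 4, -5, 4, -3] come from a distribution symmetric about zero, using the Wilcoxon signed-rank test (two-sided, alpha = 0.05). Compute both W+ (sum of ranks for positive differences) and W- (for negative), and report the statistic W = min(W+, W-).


Step 1: Drop any zero differences (none here) and take |d_i|.
|d| = [2, 2, 4, 8, 8, 4, 5, 4, 3]
Step 2: Midrank |d_i| (ties get averaged ranks).
ranks: |2|->1.5, |2|->1.5, |4|->5, |8|->8.5, |8|->8.5, |4|->5, |5|->7, |4|->5, |3|->3
Step 3: Attach original signs; sum ranks with positive sign and with negative sign.
W+ = 1.5 + 1.5 + 5 + 8.5 + 8.5 + 5 + 5 = 35
W- = 7 + 3 = 10
(Check: W+ + W- = 45 should equal n(n+1)/2 = 45.)
Step 4: Test statistic W = min(W+, W-) = 10.
Step 5: Ties in |d|, so use the tie-corrected normal approximation.
        E[W] = n(n+1)/4 = 9*10/4 = 22.5.
        Tie groups: |d|=2 (t=2), |d|=4 (t=3), |d|=8 (t=2); sum(t^3 - t) = 36.
        Var[W] = n(n+1)(2n+1)/24 - sum(t^3-t)/48 = 1710/24 - 36/48 = 70.5.
        z = (W - E[W]) / sqrt(Var[W]) = (10 - 22.5) / 8.3964 = -1.4887.
        Two-sided p = 2*Phi(z) = 0.136559.
Step 6: alpha = 0.05. fail to reject H0.

W+ = 35, W- = 10, W = min = 10, p = 0.136559, fail to reject H0.


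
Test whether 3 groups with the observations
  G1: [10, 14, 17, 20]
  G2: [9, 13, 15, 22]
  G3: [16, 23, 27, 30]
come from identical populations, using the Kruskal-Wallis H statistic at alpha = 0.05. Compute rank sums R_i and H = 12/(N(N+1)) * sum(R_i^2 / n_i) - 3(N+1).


Step 1: Combine all N = 12 observations and assign midranks.
sorted (value, group, rank): (9,G2,1), (10,G1,2), (13,G2,3), (14,G1,4), (15,G2,5), (16,G3,6), (17,G1,7), (20,G1,8), (22,G2,9), (23,G3,10), (27,G3,11), (30,G3,12)
Step 2: Sum ranks within each group.
R_1 = 21 (n_1 = 4)
R_2 = 18 (n_2 = 4)
R_3 = 39 (n_3 = 4)
Step 3: H = 12/(N(N+1)) * sum(R_i^2/n_i) - 3(N+1)
     = 12/(12*13) * (21^2/4 + 18^2/4 + 39^2/4) - 3*13
     = 0.076923 * 571.5 - 39
     = 4.961538.
Step 4: No ties, so H is used without correction.
Step 5: Under H0, H ~ chi^2(2); p-value = 0.083679.
Step 6: alpha = 0.05. fail to reject H0.

H = 4.9615, df = 2, p = 0.083679, fail to reject H0.


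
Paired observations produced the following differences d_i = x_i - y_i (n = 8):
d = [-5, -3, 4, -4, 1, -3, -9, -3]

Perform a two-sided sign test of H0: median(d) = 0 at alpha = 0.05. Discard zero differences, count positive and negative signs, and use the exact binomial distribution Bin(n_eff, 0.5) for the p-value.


Step 1: Discard zero differences. Original n = 8; n_eff = number of nonzero differences = 8.
Nonzero differences (with sign): -5, -3, +4, -4, +1, -3, -9, -3
Step 2: Count signs: positive = 2, negative = 6.
Step 3: Under H0: P(positive) = 0.5, so the number of positives S ~ Bin(8, 0.5).
Step 4: Two-sided exact p-value = sum of Bin(8,0.5) probabilities at or below the observed probability = 0.289062.
Step 5: alpha = 0.05. fail to reject H0.

n_eff = 8, pos = 2, neg = 6, p = 0.289062, fail to reject H0.


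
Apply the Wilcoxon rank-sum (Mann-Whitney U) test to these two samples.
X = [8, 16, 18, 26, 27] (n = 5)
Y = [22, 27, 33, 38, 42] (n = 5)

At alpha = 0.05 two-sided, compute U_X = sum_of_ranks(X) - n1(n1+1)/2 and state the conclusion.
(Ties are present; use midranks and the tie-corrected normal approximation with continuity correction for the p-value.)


Step 1: Combine and sort all 10 observations; assign midranks.
sorted (value, group): (8,X), (16,X), (18,X), (22,Y), (26,X), (27,X), (27,Y), (33,Y), (38,Y), (42,Y)
ranks: 8->1, 16->2, 18->3, 22->4, 26->5, 27->6.5, 27->6.5, 33->8, 38->9, 42->10
Step 2: Rank sum for X: R1 = 1 + 2 + 3 + 5 + 6.5 = 17.5.
Step 3: U_X = R1 - n1(n1+1)/2 = 17.5 - 5*6/2 = 17.5 - 15 = 2.5.
       U_Y = n1*n2 - U_X = 25 - 2.5 = 22.5.
Step 4: Ties are present, so use the tie-corrected normal approximation (with continuity correction) for the p-value.
Step 5: p-value = 0.046533; compare to alpha = 0.05. reject H0.

U_X = 2.5, p = 0.046533, reject H0 at alpha = 0.05.


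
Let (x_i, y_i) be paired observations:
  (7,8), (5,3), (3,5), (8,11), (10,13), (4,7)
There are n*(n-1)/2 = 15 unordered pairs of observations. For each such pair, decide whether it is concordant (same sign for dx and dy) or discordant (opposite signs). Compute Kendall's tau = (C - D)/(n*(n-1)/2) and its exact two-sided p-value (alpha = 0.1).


Step 1: Enumerate the 15 unordered pairs (i,j) with i<j and classify each by sign(x_j-x_i) * sign(y_j-y_i).
  (1,2):dx=-2,dy=-5->C; (1,3):dx=-4,dy=-3->C; (1,4):dx=+1,dy=+3->C; (1,5):dx=+3,dy=+5->C
  (1,6):dx=-3,dy=-1->C; (2,3):dx=-2,dy=+2->D; (2,4):dx=+3,dy=+8->C; (2,5):dx=+5,dy=+10->C
  (2,6):dx=-1,dy=+4->D; (3,4):dx=+5,dy=+6->C; (3,5):dx=+7,dy=+8->C; (3,6):dx=+1,dy=+2->C
  (4,5):dx=+2,dy=+2->C; (4,6):dx=-4,dy=-4->C; (5,6):dx=-6,dy=-6->C
Step 2: C = 13, D = 2, total pairs = 15.
Step 3: tau = (C - D)/(n(n-1)/2) = (13 - 2)/15 = 0.733333.
Step 4: Exact two-sided p-value (enumerate n! = 720 permutations of y under H0): p = 0.055556.
Step 5: alpha = 0.1. reject H0.

tau_b = 0.7333 (C=13, D=2), p = 0.055556, reject H0.


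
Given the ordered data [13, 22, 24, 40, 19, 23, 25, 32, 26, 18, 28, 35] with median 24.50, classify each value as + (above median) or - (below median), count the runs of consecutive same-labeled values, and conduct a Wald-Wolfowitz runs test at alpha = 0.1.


Step 1: Compute median = 24.50; label A = above, B = below.
Labels in order: BBBABBAAABAA  (n_A = 6, n_B = 6)
Step 2: Count runs R = 6.
Step 3: Under H0 (random ordering), E[R] = 2*n_A*n_B/(n_A+n_B) + 1 = 2*6*6/12 + 1 = 7.0000.
        Var[R] = 2*n_A*n_B*(2*n_A*n_B - n_A - n_B) / ((n_A+n_B)^2 * (n_A+n_B-1)) = 4320/1584 = 2.7273.
        SD[R] = 1.6514.
Step 4: Continuity-corrected z = (R + 0.5 - E[R]) / SD[R] = (6 + 0.5 - 7.0000) / 1.6514 = -0.3028.
Step 5: Two-sided p-value via normal approximation = 2*(1 - Phi(|z|)) = 0.762069.
Step 6: alpha = 0.1. fail to reject H0.

R = 6, z = -0.3028, p = 0.762069, fail to reject H0.


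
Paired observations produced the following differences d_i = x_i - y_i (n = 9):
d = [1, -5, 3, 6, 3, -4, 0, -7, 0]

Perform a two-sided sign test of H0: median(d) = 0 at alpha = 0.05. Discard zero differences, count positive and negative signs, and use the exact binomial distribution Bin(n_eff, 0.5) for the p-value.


Step 1: Discard zero differences. Original n = 9; n_eff = number of nonzero differences = 7.
Nonzero differences (with sign): +1, -5, +3, +6, +3, -4, -7
Step 2: Count signs: positive = 4, negative = 3.
Step 3: Under H0: P(positive) = 0.5, so the number of positives S ~ Bin(7, 0.5).
Step 4: Two-sided exact p-value = sum of Bin(7,0.5) probabilities at or below the observed probability = 1.000000.
Step 5: alpha = 0.05. fail to reject H0.

n_eff = 7, pos = 4, neg = 3, p = 1.000000, fail to reject H0.


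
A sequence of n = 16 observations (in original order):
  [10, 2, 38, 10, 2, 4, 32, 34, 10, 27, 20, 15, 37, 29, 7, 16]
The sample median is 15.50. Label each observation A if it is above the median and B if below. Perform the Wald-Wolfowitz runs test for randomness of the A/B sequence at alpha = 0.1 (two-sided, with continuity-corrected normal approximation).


Step 1: Compute median = 15.50; label A = above, B = below.
Labels in order: BBABBBAABAABAABA  (n_A = 8, n_B = 8)
Step 2: Count runs R = 10.
Step 3: Under H0 (random ordering), E[R] = 2*n_A*n_B/(n_A+n_B) + 1 = 2*8*8/16 + 1 = 9.0000.
        Var[R] = 2*n_A*n_B*(2*n_A*n_B - n_A - n_B) / ((n_A+n_B)^2 * (n_A+n_B-1)) = 14336/3840 = 3.7333.
        SD[R] = 1.9322.
Step 4: Continuity-corrected z = (R - 0.5 - E[R]) / SD[R] = (10 - 0.5 - 9.0000) / 1.9322 = 0.2588.
Step 5: Two-sided p-value via normal approximation = 2*(1 - Phi(|z|)) = 0.795809.
Step 6: alpha = 0.1. fail to reject H0.

R = 10, z = 0.2588, p = 0.795809, fail to reject H0.


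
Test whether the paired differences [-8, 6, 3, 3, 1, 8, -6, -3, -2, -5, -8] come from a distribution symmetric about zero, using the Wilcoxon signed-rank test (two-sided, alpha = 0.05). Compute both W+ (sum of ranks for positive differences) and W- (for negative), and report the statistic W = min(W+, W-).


Step 1: Drop any zero differences (none here) and take |d_i|.
|d| = [8, 6, 3, 3, 1, 8, 6, 3, 2, 5, 8]
Step 2: Midrank |d_i| (ties get averaged ranks).
ranks: |8|->10, |6|->7.5, |3|->4, |3|->4, |1|->1, |8|->10, |6|->7.5, |3|->4, |2|->2, |5|->6, |8|->10
Step 3: Attach original signs; sum ranks with positive sign and with negative sign.
W+ = 7.5 + 4 + 4 + 1 + 10 = 26.5
W- = 10 + 7.5 + 4 + 2 + 6 + 10 = 39.5
(Check: W+ + W- = 66 should equal n(n+1)/2 = 66.)
Step 4: Test statistic W = min(W+, W-) = 26.5.
Step 5: Ties in |d|, so use the tie-corrected normal approximation.
        E[W] = n(n+1)/4 = 11*12/4 = 33.
        Tie groups: |d|=3 (t=3), |d|=6 (t=2), |d|=8 (t=3); sum(t^3 - t) = 54.
        Var[W] = n(n+1)(2n+1)/24 - sum(t^3-t)/48 = 3036/24 - 54/48 = 125.375.
        z = (W - E[W]) / sqrt(Var[W]) = (26.5 - 33) / 11.1971 = -0.5805.
        Two-sided p = 2*Phi(z) = 0.561572.
Step 6: alpha = 0.05. fail to reject H0.

W+ = 26.5, W- = 39.5, W = min = 26.5, p = 0.561572, fail to reject H0.


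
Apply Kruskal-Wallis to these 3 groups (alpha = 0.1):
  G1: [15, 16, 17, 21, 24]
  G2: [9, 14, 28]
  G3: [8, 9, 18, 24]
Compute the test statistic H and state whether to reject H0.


Step 1: Combine all N = 12 observations and assign midranks.
sorted (value, group, rank): (8,G3,1), (9,G2,2.5), (9,G3,2.5), (14,G2,4), (15,G1,5), (16,G1,6), (17,G1,7), (18,G3,8), (21,G1,9), (24,G1,10.5), (24,G3,10.5), (28,G2,12)
Step 2: Sum ranks within each group.
R_1 = 37.5 (n_1 = 5)
R_2 = 18.5 (n_2 = 3)
R_3 = 22 (n_3 = 4)
Step 3: H = 12/(N(N+1)) * sum(R_i^2/n_i) - 3(N+1)
     = 12/(12*13) * (37.5^2/5 + 18.5^2/3 + 22^2/4) - 3*13
     = 0.076923 * 516.333 - 39
     = 0.717949.
Step 4: Ties present; correction factor C = 1 - 12/(12^3 - 12) = 0.993007. Corrected H = 0.717949 / 0.993007 = 0.723005.
Step 5: Under H0, H ~ chi^2(2); p-value = 0.696629.
Step 6: alpha = 0.1. fail to reject H0.

H = 0.7230, df = 2, p = 0.696629, fail to reject H0.


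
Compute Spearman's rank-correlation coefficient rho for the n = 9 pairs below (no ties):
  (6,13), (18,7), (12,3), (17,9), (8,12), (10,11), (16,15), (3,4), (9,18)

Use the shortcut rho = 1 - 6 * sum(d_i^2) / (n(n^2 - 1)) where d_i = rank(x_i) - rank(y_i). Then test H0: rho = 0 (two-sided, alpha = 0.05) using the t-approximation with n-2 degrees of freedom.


Step 1: Rank x and y separately (midranks; no ties here).
rank(x): 6->2, 18->9, 12->6, 17->8, 8->3, 10->5, 16->7, 3->1, 9->4
rank(y): 13->7, 7->3, 3->1, 9->4, 12->6, 11->5, 15->8, 4->2, 18->9
Step 2: d_i = R_x(i) - R_y(i); compute d_i^2.
  (2-7)^2=25, (9-3)^2=36, (6-1)^2=25, (8-4)^2=16, (3-6)^2=9, (5-5)^2=0, (7-8)^2=1, (1-2)^2=1, (4-9)^2=25
sum(d^2) = 138.
Step 3: rho = 1 - 6*138 / (9*(9^2 - 1)) = 1 - 828/720 = -0.150000.
Step 4: Under H0, t = rho * sqrt((n-2)/(1-rho^2)) = -0.4014 ~ t(7).
Step 5: Two-sided p-value from the t-distribution with 7 df = 0.700094.
Step 6: alpha = 0.05. fail to reject H0.

rho = -0.1500, p = 0.700094, fail to reject H0 at alpha = 0.05.


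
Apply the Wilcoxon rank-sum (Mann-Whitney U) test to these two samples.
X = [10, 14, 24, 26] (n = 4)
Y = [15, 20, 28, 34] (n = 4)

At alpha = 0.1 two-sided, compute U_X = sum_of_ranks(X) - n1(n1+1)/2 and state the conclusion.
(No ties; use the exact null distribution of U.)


Step 1: Combine and sort all 8 observations; assign midranks.
sorted (value, group): (10,X), (14,X), (15,Y), (20,Y), (24,X), (26,X), (28,Y), (34,Y)
ranks: 10->1, 14->2, 15->3, 20->4, 24->5, 26->6, 28->7, 34->8
Step 2: Rank sum for X: R1 = 1 + 2 + 5 + 6 = 14.
Step 3: U_X = R1 - n1(n1+1)/2 = 14 - 4*5/2 = 14 - 10 = 4.
       U_Y = n1*n2 - U_X = 16 - 4 = 12.
Step 4: No ties, so the exact null distribution of U (based on enumerating the C(8,4) = 70 equally likely rank assignments) gives the two-sided p-value.
Step 5: p-value = 0.342857; compare to alpha = 0.1. fail to reject H0.

U_X = 4, p = 0.342857, fail to reject H0 at alpha = 0.1.


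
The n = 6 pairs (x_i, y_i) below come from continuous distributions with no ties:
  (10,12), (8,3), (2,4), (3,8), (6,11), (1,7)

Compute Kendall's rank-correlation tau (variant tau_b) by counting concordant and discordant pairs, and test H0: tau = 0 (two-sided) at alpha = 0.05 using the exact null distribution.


Step 1: Enumerate the 15 unordered pairs (i,j) with i<j and classify each by sign(x_j-x_i) * sign(y_j-y_i).
  (1,2):dx=-2,dy=-9->C; (1,3):dx=-8,dy=-8->C; (1,4):dx=-7,dy=-4->C; (1,5):dx=-4,dy=-1->C
  (1,6):dx=-9,dy=-5->C; (2,3):dx=-6,dy=+1->D; (2,4):dx=-5,dy=+5->D; (2,5):dx=-2,dy=+8->D
  (2,6):dx=-7,dy=+4->D; (3,4):dx=+1,dy=+4->C; (3,5):dx=+4,dy=+7->C; (3,6):dx=-1,dy=+3->D
  (4,5):dx=+3,dy=+3->C; (4,6):dx=-2,dy=-1->C; (5,6):dx=-5,dy=-4->C
Step 2: C = 10, D = 5, total pairs = 15.
Step 3: tau = (C - D)/(n(n-1)/2) = (10 - 5)/15 = 0.333333.
Step 4: Exact two-sided p-value (enumerate n! = 720 permutations of y under H0): p = 0.469444.
Step 5: alpha = 0.05. fail to reject H0.

tau_b = 0.3333 (C=10, D=5), p = 0.469444, fail to reject H0.


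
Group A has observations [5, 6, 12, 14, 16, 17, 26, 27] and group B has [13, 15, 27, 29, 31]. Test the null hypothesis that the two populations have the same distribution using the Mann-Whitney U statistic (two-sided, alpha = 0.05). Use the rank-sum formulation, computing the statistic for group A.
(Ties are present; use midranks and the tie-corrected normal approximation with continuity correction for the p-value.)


Step 1: Combine and sort all 13 observations; assign midranks.
sorted (value, group): (5,X), (6,X), (12,X), (13,Y), (14,X), (15,Y), (16,X), (17,X), (26,X), (27,X), (27,Y), (29,Y), (31,Y)
ranks: 5->1, 6->2, 12->3, 13->4, 14->5, 15->6, 16->7, 17->8, 26->9, 27->10.5, 27->10.5, 29->12, 31->13
Step 2: Rank sum for X: R1 = 1 + 2 + 3 + 5 + 7 + 8 + 9 + 10.5 = 45.5.
Step 3: U_X = R1 - n1(n1+1)/2 = 45.5 - 8*9/2 = 45.5 - 36 = 9.5.
       U_Y = n1*n2 - U_X = 40 - 9.5 = 30.5.
Step 4: Ties are present, so use the tie-corrected normal approximation (with continuity correction) for the p-value.
Step 5: p-value = 0.142685; compare to alpha = 0.05. fail to reject H0.

U_X = 9.5, p = 0.142685, fail to reject H0 at alpha = 0.05.


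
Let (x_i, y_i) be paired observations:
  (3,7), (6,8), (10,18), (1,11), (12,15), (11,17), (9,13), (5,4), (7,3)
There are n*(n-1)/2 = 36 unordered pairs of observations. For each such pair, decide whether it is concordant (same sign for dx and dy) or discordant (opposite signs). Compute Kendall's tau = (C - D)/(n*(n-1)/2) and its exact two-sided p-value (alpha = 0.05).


Step 1: Enumerate the 36 unordered pairs (i,j) with i<j and classify each by sign(x_j-x_i) * sign(y_j-y_i).
  (1,2):dx=+3,dy=+1->C; (1,3):dx=+7,dy=+11->C; (1,4):dx=-2,dy=+4->D; (1,5):dx=+9,dy=+8->C
  (1,6):dx=+8,dy=+10->C; (1,7):dx=+6,dy=+6->C; (1,8):dx=+2,dy=-3->D; (1,9):dx=+4,dy=-4->D
  (2,3):dx=+4,dy=+10->C; (2,4):dx=-5,dy=+3->D; (2,5):dx=+6,dy=+7->C; (2,6):dx=+5,dy=+9->C
  (2,7):dx=+3,dy=+5->C; (2,8):dx=-1,dy=-4->C; (2,9):dx=+1,dy=-5->D; (3,4):dx=-9,dy=-7->C
  (3,5):dx=+2,dy=-3->D; (3,6):dx=+1,dy=-1->D; (3,7):dx=-1,dy=-5->C; (3,8):dx=-5,dy=-14->C
  (3,9):dx=-3,dy=-15->C; (4,5):dx=+11,dy=+4->C; (4,6):dx=+10,dy=+6->C; (4,7):dx=+8,dy=+2->C
  (4,8):dx=+4,dy=-7->D; (4,9):dx=+6,dy=-8->D; (5,6):dx=-1,dy=+2->D; (5,7):dx=-3,dy=-2->C
  (5,8):dx=-7,dy=-11->C; (5,9):dx=-5,dy=-12->C; (6,7):dx=-2,dy=-4->C; (6,8):dx=-6,dy=-13->C
  (6,9):dx=-4,dy=-14->C; (7,8):dx=-4,dy=-9->C; (7,9):dx=-2,dy=-10->C; (8,9):dx=+2,dy=-1->D
Step 2: C = 25, D = 11, total pairs = 36.
Step 3: tau = (C - D)/(n(n-1)/2) = (25 - 11)/36 = 0.388889.
Step 4: Exact two-sided p-value (enumerate n! = 362880 permutations of y under H0): p = 0.180181.
Step 5: alpha = 0.05. fail to reject H0.

tau_b = 0.3889 (C=25, D=11), p = 0.180181, fail to reject H0.


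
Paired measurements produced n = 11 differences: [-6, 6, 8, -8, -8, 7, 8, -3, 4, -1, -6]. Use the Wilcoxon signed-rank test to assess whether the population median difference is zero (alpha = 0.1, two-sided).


Step 1: Drop any zero differences (none here) and take |d_i|.
|d| = [6, 6, 8, 8, 8, 7, 8, 3, 4, 1, 6]
Step 2: Midrank |d_i| (ties get averaged ranks).
ranks: |6|->5, |6|->5, |8|->9.5, |8|->9.5, |8|->9.5, |7|->7, |8|->9.5, |3|->2, |4|->3, |1|->1, |6|->5
Step 3: Attach original signs; sum ranks with positive sign and with negative sign.
W+ = 5 + 9.5 + 7 + 9.5 + 3 = 34
W- = 5 + 9.5 + 9.5 + 2 + 1 + 5 = 32
(Check: W+ + W- = 66 should equal n(n+1)/2 = 66.)
Step 4: Test statistic W = min(W+, W-) = 32.
Step 5: Ties in |d|, so use the tie-corrected normal approximation.
        E[W] = n(n+1)/4 = 11*12/4 = 33.
        Tie groups: |d|=6 (t=3), |d|=8 (t=4); sum(t^3 - t) = 84.
        Var[W] = n(n+1)(2n+1)/24 - sum(t^3-t)/48 = 3036/24 - 84/48 = 124.75.
        z = (W - E[W]) / sqrt(Var[W]) = (32 - 33) / 11.1692 = -0.0895.
        Two-sided p = 2*Phi(z) = 0.928659.
Step 6: alpha = 0.1. fail to reject H0.

W+ = 34, W- = 32, W = min = 32, p = 0.928659, fail to reject H0.


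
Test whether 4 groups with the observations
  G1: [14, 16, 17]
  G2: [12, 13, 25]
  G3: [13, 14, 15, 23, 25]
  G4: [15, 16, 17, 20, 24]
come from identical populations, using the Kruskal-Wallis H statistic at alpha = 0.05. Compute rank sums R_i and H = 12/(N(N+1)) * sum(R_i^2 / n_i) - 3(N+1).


Step 1: Combine all N = 16 observations and assign midranks.
sorted (value, group, rank): (12,G2,1), (13,G2,2.5), (13,G3,2.5), (14,G1,4.5), (14,G3,4.5), (15,G3,6.5), (15,G4,6.5), (16,G1,8.5), (16,G4,8.5), (17,G1,10.5), (17,G4,10.5), (20,G4,12), (23,G3,13), (24,G4,14), (25,G2,15.5), (25,G3,15.5)
Step 2: Sum ranks within each group.
R_1 = 23.5 (n_1 = 3)
R_2 = 19 (n_2 = 3)
R_3 = 42 (n_3 = 5)
R_4 = 51.5 (n_4 = 5)
Step 3: H = 12/(N(N+1)) * sum(R_i^2/n_i) - 3(N+1)
     = 12/(16*17) * (23.5^2/3 + 19^2/3 + 42^2/5 + 51.5^2/5) - 3*17
     = 0.044118 * 1187.67 - 51
     = 1.397059.
Step 4: Ties present; correction factor C = 1 - 36/(16^3 - 16) = 0.991176. Corrected H = 1.397059 / 0.991176 = 1.409496.
Step 5: Under H0, H ~ chi^2(3); p-value = 0.703310.
Step 6: alpha = 0.05. fail to reject H0.

H = 1.4095, df = 3, p = 0.703310, fail to reject H0.


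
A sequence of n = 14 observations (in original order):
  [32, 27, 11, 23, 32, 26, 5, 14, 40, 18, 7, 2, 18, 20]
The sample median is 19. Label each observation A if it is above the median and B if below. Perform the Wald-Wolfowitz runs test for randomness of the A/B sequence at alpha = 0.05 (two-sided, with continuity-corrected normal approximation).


Step 1: Compute median = 19; label A = above, B = below.
Labels in order: AABAAABBABBBBA  (n_A = 7, n_B = 7)
Step 2: Count runs R = 7.
Step 3: Under H0 (random ordering), E[R] = 2*n_A*n_B/(n_A+n_B) + 1 = 2*7*7/14 + 1 = 8.0000.
        Var[R] = 2*n_A*n_B*(2*n_A*n_B - n_A - n_B) / ((n_A+n_B)^2 * (n_A+n_B-1)) = 8232/2548 = 3.2308.
        SD[R] = 1.7974.
Step 4: Continuity-corrected z = (R + 0.5 - E[R]) / SD[R] = (7 + 0.5 - 8.0000) / 1.7974 = -0.2782.
Step 5: Two-sided p-value via normal approximation = 2*(1 - Phi(|z|)) = 0.780879.
Step 6: alpha = 0.05. fail to reject H0.

R = 7, z = -0.2782, p = 0.780879, fail to reject H0.


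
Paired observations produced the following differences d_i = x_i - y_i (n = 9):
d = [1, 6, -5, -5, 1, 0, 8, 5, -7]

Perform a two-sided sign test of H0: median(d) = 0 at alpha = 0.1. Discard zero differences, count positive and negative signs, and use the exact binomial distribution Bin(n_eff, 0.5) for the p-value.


Step 1: Discard zero differences. Original n = 9; n_eff = number of nonzero differences = 8.
Nonzero differences (with sign): +1, +6, -5, -5, +1, +8, +5, -7
Step 2: Count signs: positive = 5, negative = 3.
Step 3: Under H0: P(positive) = 0.5, so the number of positives S ~ Bin(8, 0.5).
Step 4: Two-sided exact p-value = sum of Bin(8,0.5) probabilities at or below the observed probability = 0.726562.
Step 5: alpha = 0.1. fail to reject H0.

n_eff = 8, pos = 5, neg = 3, p = 0.726562, fail to reject H0.


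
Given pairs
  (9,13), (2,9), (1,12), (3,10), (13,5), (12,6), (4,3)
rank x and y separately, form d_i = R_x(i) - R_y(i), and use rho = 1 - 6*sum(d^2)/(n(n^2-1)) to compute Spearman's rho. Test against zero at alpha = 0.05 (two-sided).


Step 1: Rank x and y separately (midranks; no ties here).
rank(x): 9->5, 2->2, 1->1, 3->3, 13->7, 12->6, 4->4
rank(y): 13->7, 9->4, 12->6, 10->5, 5->2, 6->3, 3->1
Step 2: d_i = R_x(i) - R_y(i); compute d_i^2.
  (5-7)^2=4, (2-4)^2=4, (1-6)^2=25, (3-5)^2=4, (7-2)^2=25, (6-3)^2=9, (4-1)^2=9
sum(d^2) = 80.
Step 3: rho = 1 - 6*80 / (7*(7^2 - 1)) = 1 - 480/336 = -0.428571.
Step 4: Under H0, t = rho * sqrt((n-2)/(1-rho^2)) = -1.0607 ~ t(5).
Step 5: Two-sided p-value from the t-distribution with 5 df = 0.337368.
Step 6: alpha = 0.05. fail to reject H0.

rho = -0.4286, p = 0.337368, fail to reject H0 at alpha = 0.05.


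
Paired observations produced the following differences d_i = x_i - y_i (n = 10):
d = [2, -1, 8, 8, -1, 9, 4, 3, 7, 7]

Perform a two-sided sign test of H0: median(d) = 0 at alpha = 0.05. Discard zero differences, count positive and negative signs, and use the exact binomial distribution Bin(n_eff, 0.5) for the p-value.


Step 1: Discard zero differences. Original n = 10; n_eff = number of nonzero differences = 10.
Nonzero differences (with sign): +2, -1, +8, +8, -1, +9, +4, +3, +7, +7
Step 2: Count signs: positive = 8, negative = 2.
Step 3: Under H0: P(positive) = 0.5, so the number of positives S ~ Bin(10, 0.5).
Step 4: Two-sided exact p-value = sum of Bin(10,0.5) probabilities at or below the observed probability = 0.109375.
Step 5: alpha = 0.05. fail to reject H0.

n_eff = 10, pos = 8, neg = 2, p = 0.109375, fail to reject H0.


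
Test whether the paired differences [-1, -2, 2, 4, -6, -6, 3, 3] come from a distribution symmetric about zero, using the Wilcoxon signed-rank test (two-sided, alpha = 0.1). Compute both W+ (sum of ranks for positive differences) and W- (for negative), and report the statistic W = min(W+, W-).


Step 1: Drop any zero differences (none here) and take |d_i|.
|d| = [1, 2, 2, 4, 6, 6, 3, 3]
Step 2: Midrank |d_i| (ties get averaged ranks).
ranks: |1|->1, |2|->2.5, |2|->2.5, |4|->6, |6|->7.5, |6|->7.5, |3|->4.5, |3|->4.5
Step 3: Attach original signs; sum ranks with positive sign and with negative sign.
W+ = 2.5 + 6 + 4.5 + 4.5 = 17.5
W- = 1 + 2.5 + 7.5 + 7.5 = 18.5
(Check: W+ + W- = 36 should equal n(n+1)/2 = 36.)
Step 4: Test statistic W = min(W+, W-) = 17.5.
Step 5: Ties in |d|, so use the tie-corrected normal approximation.
        E[W] = n(n+1)/4 = 8*9/4 = 18.
        Tie groups: |d|=2 (t=2), |d|=3 (t=2), |d|=6 (t=2); sum(t^3 - t) = 18.
        Var[W] = n(n+1)(2n+1)/24 - sum(t^3-t)/48 = 1224/24 - 18/48 = 50.625.
        z = (W - E[W]) / sqrt(Var[W]) = (17.5 - 18) / 7.1151 = -0.0703.
        Two-sided p = 2*Phi(z) = 0.943977.
Step 6: alpha = 0.1. fail to reject H0.

W+ = 17.5, W- = 18.5, W = min = 17.5, p = 0.943977, fail to reject H0.


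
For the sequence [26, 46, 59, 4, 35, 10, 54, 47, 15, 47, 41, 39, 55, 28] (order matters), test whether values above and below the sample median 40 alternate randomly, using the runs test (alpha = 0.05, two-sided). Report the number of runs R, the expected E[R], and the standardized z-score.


Step 1: Compute median = 40; label A = above, B = below.
Labels in order: BAABBBAABAABAB  (n_A = 7, n_B = 7)
Step 2: Count runs R = 9.
Step 3: Under H0 (random ordering), E[R] = 2*n_A*n_B/(n_A+n_B) + 1 = 2*7*7/14 + 1 = 8.0000.
        Var[R] = 2*n_A*n_B*(2*n_A*n_B - n_A - n_B) / ((n_A+n_B)^2 * (n_A+n_B-1)) = 8232/2548 = 3.2308.
        SD[R] = 1.7974.
Step 4: Continuity-corrected z = (R - 0.5 - E[R]) / SD[R] = (9 - 0.5 - 8.0000) / 1.7974 = 0.2782.
Step 5: Two-sided p-value via normal approximation = 2*(1 - Phi(|z|)) = 0.780879.
Step 6: alpha = 0.05. fail to reject H0.

R = 9, z = 0.2782, p = 0.780879, fail to reject H0.


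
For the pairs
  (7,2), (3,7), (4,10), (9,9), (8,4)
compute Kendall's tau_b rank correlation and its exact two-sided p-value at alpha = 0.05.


Step 1: Enumerate the 10 unordered pairs (i,j) with i<j and classify each by sign(x_j-x_i) * sign(y_j-y_i).
  (1,2):dx=-4,dy=+5->D; (1,3):dx=-3,dy=+8->D; (1,4):dx=+2,dy=+7->C; (1,5):dx=+1,dy=+2->C
  (2,3):dx=+1,dy=+3->C; (2,4):dx=+6,dy=+2->C; (2,5):dx=+5,dy=-3->D; (3,4):dx=+5,dy=-1->D
  (3,5):dx=+4,dy=-6->D; (4,5):dx=-1,dy=-5->C
Step 2: C = 5, D = 5, total pairs = 10.
Step 3: tau = (C - D)/(n(n-1)/2) = (5 - 5)/10 = 0.000000.
Step 4: Exact two-sided p-value (enumerate n! = 120 permutations of y under H0): p = 1.000000.
Step 5: alpha = 0.05. fail to reject H0.

tau_b = 0.0000 (C=5, D=5), p = 1.000000, fail to reject H0.


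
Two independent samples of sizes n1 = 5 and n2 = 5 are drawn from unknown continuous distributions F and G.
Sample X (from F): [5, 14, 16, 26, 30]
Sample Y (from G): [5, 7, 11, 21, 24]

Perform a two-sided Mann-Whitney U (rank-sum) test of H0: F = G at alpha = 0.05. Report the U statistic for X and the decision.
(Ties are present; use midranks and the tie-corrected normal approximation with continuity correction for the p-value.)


Step 1: Combine and sort all 10 observations; assign midranks.
sorted (value, group): (5,X), (5,Y), (7,Y), (11,Y), (14,X), (16,X), (21,Y), (24,Y), (26,X), (30,X)
ranks: 5->1.5, 5->1.5, 7->3, 11->4, 14->5, 16->6, 21->7, 24->8, 26->9, 30->10
Step 2: Rank sum for X: R1 = 1.5 + 5 + 6 + 9 + 10 = 31.5.
Step 3: U_X = R1 - n1(n1+1)/2 = 31.5 - 5*6/2 = 31.5 - 15 = 16.5.
       U_Y = n1*n2 - U_X = 25 - 16.5 = 8.5.
Step 4: Ties are present, so use the tie-corrected normal approximation (with continuity correction) for the p-value.
Step 5: p-value = 0.463344; compare to alpha = 0.05. fail to reject H0.

U_X = 16.5, p = 0.463344, fail to reject H0 at alpha = 0.05.


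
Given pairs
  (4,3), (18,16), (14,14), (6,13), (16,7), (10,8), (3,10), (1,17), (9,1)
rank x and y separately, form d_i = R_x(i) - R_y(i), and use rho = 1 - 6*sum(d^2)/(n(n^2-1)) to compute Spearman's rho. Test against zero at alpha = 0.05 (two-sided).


Step 1: Rank x and y separately (midranks; no ties here).
rank(x): 4->3, 18->9, 14->7, 6->4, 16->8, 10->6, 3->2, 1->1, 9->5
rank(y): 3->2, 16->8, 14->7, 13->6, 7->3, 8->4, 10->5, 17->9, 1->1
Step 2: d_i = R_x(i) - R_y(i); compute d_i^2.
  (3-2)^2=1, (9-8)^2=1, (7-7)^2=0, (4-6)^2=4, (8-3)^2=25, (6-4)^2=4, (2-5)^2=9, (1-9)^2=64, (5-1)^2=16
sum(d^2) = 124.
Step 3: rho = 1 - 6*124 / (9*(9^2 - 1)) = 1 - 744/720 = -0.033333.
Step 4: Under H0, t = rho * sqrt((n-2)/(1-rho^2)) = -0.0882 ~ t(7).
Step 5: Two-sided p-value from the t-distribution with 7 df = 0.932157.
Step 6: alpha = 0.05. fail to reject H0.

rho = -0.0333, p = 0.932157, fail to reject H0 at alpha = 0.05.


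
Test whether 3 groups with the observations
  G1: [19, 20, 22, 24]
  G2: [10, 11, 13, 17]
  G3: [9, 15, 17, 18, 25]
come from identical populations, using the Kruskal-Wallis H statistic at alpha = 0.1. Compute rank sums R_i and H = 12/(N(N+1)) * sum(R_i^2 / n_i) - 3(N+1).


Step 1: Combine all N = 13 observations and assign midranks.
sorted (value, group, rank): (9,G3,1), (10,G2,2), (11,G2,3), (13,G2,4), (15,G3,5), (17,G2,6.5), (17,G3,6.5), (18,G3,8), (19,G1,9), (20,G1,10), (22,G1,11), (24,G1,12), (25,G3,13)
Step 2: Sum ranks within each group.
R_1 = 42 (n_1 = 4)
R_2 = 15.5 (n_2 = 4)
R_3 = 33.5 (n_3 = 5)
Step 3: H = 12/(N(N+1)) * sum(R_i^2/n_i) - 3(N+1)
     = 12/(13*14) * (42^2/4 + 15.5^2/4 + 33.5^2/5) - 3*14
     = 0.065934 * 725.513 - 42
     = 5.835989.
Step 4: Ties present; correction factor C = 1 - 6/(13^3 - 13) = 0.997253. Corrected H = 5.835989 / 0.997253 = 5.852066.
Step 5: Under H0, H ~ chi^2(2); p-value = 0.053609.
Step 6: alpha = 0.1. reject H0.

H = 5.8521, df = 2, p = 0.053609, reject H0.


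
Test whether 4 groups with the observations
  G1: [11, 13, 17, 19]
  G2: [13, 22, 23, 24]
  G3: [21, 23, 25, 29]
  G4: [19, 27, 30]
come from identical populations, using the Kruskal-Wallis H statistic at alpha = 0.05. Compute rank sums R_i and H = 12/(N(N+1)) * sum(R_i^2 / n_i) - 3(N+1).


Step 1: Combine all N = 15 observations and assign midranks.
sorted (value, group, rank): (11,G1,1), (13,G1,2.5), (13,G2,2.5), (17,G1,4), (19,G1,5.5), (19,G4,5.5), (21,G3,7), (22,G2,8), (23,G2,9.5), (23,G3,9.5), (24,G2,11), (25,G3,12), (27,G4,13), (29,G3,14), (30,G4,15)
Step 2: Sum ranks within each group.
R_1 = 13 (n_1 = 4)
R_2 = 31 (n_2 = 4)
R_3 = 42.5 (n_3 = 4)
R_4 = 33.5 (n_4 = 3)
Step 3: H = 12/(N(N+1)) * sum(R_i^2/n_i) - 3(N+1)
     = 12/(15*16) * (13^2/4 + 31^2/4 + 42.5^2/4 + 33.5^2/3) - 3*16
     = 0.050000 * 1108.15 - 48
     = 7.407292.
Step 4: Ties present; correction factor C = 1 - 18/(15^3 - 15) = 0.994643. Corrected H = 7.407292 / 0.994643 = 7.447187.
Step 5: Under H0, H ~ chi^2(3); p-value = 0.058931.
Step 6: alpha = 0.05. fail to reject H0.

H = 7.4472, df = 3, p = 0.058931, fail to reject H0.


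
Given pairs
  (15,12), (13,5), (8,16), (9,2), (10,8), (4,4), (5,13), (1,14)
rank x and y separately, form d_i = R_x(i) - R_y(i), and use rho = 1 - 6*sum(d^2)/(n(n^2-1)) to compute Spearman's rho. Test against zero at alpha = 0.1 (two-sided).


Step 1: Rank x and y separately (midranks; no ties here).
rank(x): 15->8, 13->7, 8->4, 9->5, 10->6, 4->2, 5->3, 1->1
rank(y): 12->5, 5->3, 16->8, 2->1, 8->4, 4->2, 13->6, 14->7
Step 2: d_i = R_x(i) - R_y(i); compute d_i^2.
  (8-5)^2=9, (7-3)^2=16, (4-8)^2=16, (5-1)^2=16, (6-4)^2=4, (2-2)^2=0, (3-6)^2=9, (1-7)^2=36
sum(d^2) = 106.
Step 3: rho = 1 - 6*106 / (8*(8^2 - 1)) = 1 - 636/504 = -0.261905.
Step 4: Under H0, t = rho * sqrt((n-2)/(1-rho^2)) = -0.6647 ~ t(6).
Step 5: Two-sided p-value from the t-distribution with 6 df = 0.530923.
Step 6: alpha = 0.1. fail to reject H0.

rho = -0.2619, p = 0.530923, fail to reject H0 at alpha = 0.1.


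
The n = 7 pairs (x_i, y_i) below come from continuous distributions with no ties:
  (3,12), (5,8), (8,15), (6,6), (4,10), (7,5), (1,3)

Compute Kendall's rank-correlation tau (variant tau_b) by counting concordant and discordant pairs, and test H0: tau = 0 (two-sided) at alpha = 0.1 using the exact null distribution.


Step 1: Enumerate the 21 unordered pairs (i,j) with i<j and classify each by sign(x_j-x_i) * sign(y_j-y_i).
  (1,2):dx=+2,dy=-4->D; (1,3):dx=+5,dy=+3->C; (1,4):dx=+3,dy=-6->D; (1,5):dx=+1,dy=-2->D
  (1,6):dx=+4,dy=-7->D; (1,7):dx=-2,dy=-9->C; (2,3):dx=+3,dy=+7->C; (2,4):dx=+1,dy=-2->D
  (2,5):dx=-1,dy=+2->D; (2,6):dx=+2,dy=-3->D; (2,7):dx=-4,dy=-5->C; (3,4):dx=-2,dy=-9->C
  (3,5):dx=-4,dy=-5->C; (3,6):dx=-1,dy=-10->C; (3,7):dx=-7,dy=-12->C; (4,5):dx=-2,dy=+4->D
  (4,6):dx=+1,dy=-1->D; (4,7):dx=-5,dy=-3->C; (5,6):dx=+3,dy=-5->D; (5,7):dx=-3,dy=-7->C
  (6,7):dx=-6,dy=-2->C
Step 2: C = 11, D = 10, total pairs = 21.
Step 3: tau = (C - D)/(n(n-1)/2) = (11 - 10)/21 = 0.047619.
Step 4: Exact two-sided p-value (enumerate n! = 5040 permutations of y under H0): p = 1.000000.
Step 5: alpha = 0.1. fail to reject H0.

tau_b = 0.0476 (C=11, D=10), p = 1.000000, fail to reject H0.


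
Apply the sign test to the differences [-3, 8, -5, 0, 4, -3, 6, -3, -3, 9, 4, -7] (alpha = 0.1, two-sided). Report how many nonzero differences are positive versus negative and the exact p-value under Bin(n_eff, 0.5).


Step 1: Discard zero differences. Original n = 12; n_eff = number of nonzero differences = 11.
Nonzero differences (with sign): -3, +8, -5, +4, -3, +6, -3, -3, +9, +4, -7
Step 2: Count signs: positive = 5, negative = 6.
Step 3: Under H0: P(positive) = 0.5, so the number of positives S ~ Bin(11, 0.5).
Step 4: Two-sided exact p-value = sum of Bin(11,0.5) probabilities at or below the observed probability = 1.000000.
Step 5: alpha = 0.1. fail to reject H0.

n_eff = 11, pos = 5, neg = 6, p = 1.000000, fail to reject H0.


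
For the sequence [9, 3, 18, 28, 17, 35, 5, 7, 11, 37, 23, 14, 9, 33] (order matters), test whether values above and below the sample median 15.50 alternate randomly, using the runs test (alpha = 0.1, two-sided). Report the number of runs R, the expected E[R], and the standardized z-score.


Step 1: Compute median = 15.50; label A = above, B = below.
Labels in order: BBAAAABBBAABBA  (n_A = 7, n_B = 7)
Step 2: Count runs R = 6.
Step 3: Under H0 (random ordering), E[R] = 2*n_A*n_B/(n_A+n_B) + 1 = 2*7*7/14 + 1 = 8.0000.
        Var[R] = 2*n_A*n_B*(2*n_A*n_B - n_A - n_B) / ((n_A+n_B)^2 * (n_A+n_B-1)) = 8232/2548 = 3.2308.
        SD[R] = 1.7974.
Step 4: Continuity-corrected z = (R + 0.5 - E[R]) / SD[R] = (6 + 0.5 - 8.0000) / 1.7974 = -0.8345.
Step 5: Two-sided p-value via normal approximation = 2*(1 - Phi(|z|)) = 0.403986.
Step 6: alpha = 0.1. fail to reject H0.

R = 6, z = -0.8345, p = 0.403986, fail to reject H0.


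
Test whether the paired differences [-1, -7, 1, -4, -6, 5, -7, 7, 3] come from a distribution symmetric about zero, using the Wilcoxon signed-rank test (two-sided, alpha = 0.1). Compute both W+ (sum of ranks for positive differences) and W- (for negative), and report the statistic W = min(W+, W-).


Step 1: Drop any zero differences (none here) and take |d_i|.
|d| = [1, 7, 1, 4, 6, 5, 7, 7, 3]
Step 2: Midrank |d_i| (ties get averaged ranks).
ranks: |1|->1.5, |7|->8, |1|->1.5, |4|->4, |6|->6, |5|->5, |7|->8, |7|->8, |3|->3
Step 3: Attach original signs; sum ranks with positive sign and with negative sign.
W+ = 1.5 + 5 + 8 + 3 = 17.5
W- = 1.5 + 8 + 4 + 6 + 8 = 27.5
(Check: W+ + W- = 45 should equal n(n+1)/2 = 45.)
Step 4: Test statistic W = min(W+, W-) = 17.5.
Step 5: Ties in |d|, so use the tie-corrected normal approximation.
        E[W] = n(n+1)/4 = 9*10/4 = 22.5.
        Tie groups: |d|=1 (t=2), |d|=7 (t=3); sum(t^3 - t) = 30.
        Var[W] = n(n+1)(2n+1)/24 - sum(t^3-t)/48 = 1710/24 - 30/48 = 70.625.
        z = (W - E[W]) / sqrt(Var[W]) = (17.5 - 22.5) / 8.4039 = -0.5950.
        Two-sided p = 2*Phi(z) = 0.551867.
Step 6: alpha = 0.1. fail to reject H0.

W+ = 17.5, W- = 27.5, W = min = 17.5, p = 0.551867, fail to reject H0.


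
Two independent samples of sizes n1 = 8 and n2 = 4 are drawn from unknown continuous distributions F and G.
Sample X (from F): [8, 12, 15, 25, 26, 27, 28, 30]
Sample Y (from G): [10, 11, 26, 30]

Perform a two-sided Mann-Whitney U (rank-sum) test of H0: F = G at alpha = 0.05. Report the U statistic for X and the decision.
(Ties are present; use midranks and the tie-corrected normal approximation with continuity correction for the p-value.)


Step 1: Combine and sort all 12 observations; assign midranks.
sorted (value, group): (8,X), (10,Y), (11,Y), (12,X), (15,X), (25,X), (26,X), (26,Y), (27,X), (28,X), (30,X), (30,Y)
ranks: 8->1, 10->2, 11->3, 12->4, 15->5, 25->6, 26->7.5, 26->7.5, 27->9, 28->10, 30->11.5, 30->11.5
Step 2: Rank sum for X: R1 = 1 + 4 + 5 + 6 + 7.5 + 9 + 10 + 11.5 = 54.
Step 3: U_X = R1 - n1(n1+1)/2 = 54 - 8*9/2 = 54 - 36 = 18.
       U_Y = n1*n2 - U_X = 32 - 18 = 14.
Step 4: Ties are present, so use the tie-corrected normal approximation (with continuity correction) for the p-value.
Step 5: p-value = 0.798215; compare to alpha = 0.05. fail to reject H0.

U_X = 18, p = 0.798215, fail to reject H0 at alpha = 0.05.
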